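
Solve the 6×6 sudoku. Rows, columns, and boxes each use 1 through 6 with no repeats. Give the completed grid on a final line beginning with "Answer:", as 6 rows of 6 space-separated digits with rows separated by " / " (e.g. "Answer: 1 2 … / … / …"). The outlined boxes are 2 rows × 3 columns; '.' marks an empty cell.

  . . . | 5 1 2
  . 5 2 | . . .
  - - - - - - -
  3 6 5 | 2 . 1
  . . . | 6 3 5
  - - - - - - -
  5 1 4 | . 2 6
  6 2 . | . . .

Step 1. [r6c3∈{3}] r6c3 has the single candidate 3, so r6c3=3.
Step 2. [r6c6∈{4}] r6c6 is down to just 4. So r6c6=4.
Step 3. [r1c1∈{4}] r1c1 has the single candidate 4 ⇒ r1c1=4.
Step 4. [r2c4∈{3,4}] in col 4, 4 fits only at r2c4, so r2c4=4.
Step 5. [r2c1∈{1}] only 1 remains possible at r2c1, so r2c1=1.
Step 6. [r5c4∈{3}] r5c4 is down to just 3, so r5c4=3.
Step 7. [r2c5∈{6}] r2c5 is down to just 6 ⇒ r2c5=6.
Step 8. [r4c3∈{1}] r4c3 has the single candidate 1, so r4c3=1.
Step 9. [r2c6∈{3}] only 3 remains possible at r2c6, so r2c6=3.
Step 10. [r6c5∈{5}] nothing but 5 survives at r6c5 ⇒ r6c5=5.
Step 11. [r4c2∈{4}] nothing but 4 survives at r4c2 ⇒ r4c2=4.
Step 12. [r3c5∈{4}] r3c5 has the single candidate 4, so r3c5=4.
Step 13. [r6c4∈{1}] only 1 remains possible at r6c4. So r6c4=1.
Step 14. [r4c1∈{2}] nothing but 2 survives at r4c1. So r4c1=2.
Step 15. [r1c2∈{3}] r1c2's peers cover all but 3. So r1c2=3.
Step 16. [r1c3∈{6}] r1c3 is down to just 6 ⇒ r1c3=6.

Answer: 4 3 6 5 1 2 / 1 5 2 4 6 3 / 3 6 5 2 4 1 / 2 4 1 6 3 5 / 5 1 4 3 2 6 / 6 2 3 1 5 4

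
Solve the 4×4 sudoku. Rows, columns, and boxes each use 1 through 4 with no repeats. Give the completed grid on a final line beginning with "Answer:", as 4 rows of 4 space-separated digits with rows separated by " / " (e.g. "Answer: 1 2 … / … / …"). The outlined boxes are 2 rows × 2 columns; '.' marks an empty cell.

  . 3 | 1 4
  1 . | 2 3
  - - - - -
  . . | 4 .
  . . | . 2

Step 1. [r4c2∈{1,4}] 1 has one home in row 4: r4c2, so r4c2=1.
Step 2. [r3c1∈{2,3}] 3 has one home in row 3: r3c1, so r3c1=3.
Step 3. [r4c1∈{4}] r4c1 has the single candidate 4 ⇒ r4c1=4.
Step 4. [r4c3∈{3}] nothing but 3 survives at r4c3. So r4c3=3.
Step 5. [r2c2∈{4}] r2c2's peers cover all but 4, so r2c2=4.
Step 6. [r3c4∈{1}] r3c4 is down to just 1 ⇒ r3c4=1.
Step 7. [r3c2∈{2}] r3c2's peers cover all but 2. So r3c2=2.
Step 8. [r1c1∈{2}] r1c1 is down to just 2. So r1c1=2.

Answer: 2 3 1 4 / 1 4 2 3 / 3 2 4 1 / 4 1 3 2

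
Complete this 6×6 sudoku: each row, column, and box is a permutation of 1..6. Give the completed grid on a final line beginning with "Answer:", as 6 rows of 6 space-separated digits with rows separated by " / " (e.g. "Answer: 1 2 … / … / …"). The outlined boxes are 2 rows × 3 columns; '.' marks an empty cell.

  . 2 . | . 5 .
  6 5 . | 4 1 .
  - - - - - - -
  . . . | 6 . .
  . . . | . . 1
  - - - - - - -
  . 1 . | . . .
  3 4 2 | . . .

Step 1. [r5c1∈{5}] r5c1 has the single candidate 5 ⇒ r5c1=5.
Step 2. [r3c2∈{3}] r3c2's peers cover all but 3, so r3c2=3.
Step 3. [r1c4∈{3}] only 3 remains possible at r1c4, so r1c4=3.
Step 4. [r5c6∈{2,3,4,6}] across col 6, 3 lands solely at r5c6, so r5c6=3.
Step 5. [r3c6∈{2,4,5}] r3c6 is the only open cell in col 6 admitting 4. So r3c6=4.
Step 6. [r3c5∈{2}] r3c5 has the single candidate 2 ⇒ r3c5=2.
Step 7. [r3c1∈{1}] only 1 remains possible at r3c1 ⇒ r3c1=1.
Step 8. [r5c3∈{6}] only 6 remains possible at r5c3, so r5c3=6.
Step 9. [r4c4∈{5}] only 5 remains possible at r4c4, so r4c4=5.
Step 10. [r4c3∈{4}] r4c3 is down to just 4 ⇒ r4c3=4.
Step 11. [r1c6∈{6}] only 6 remains possible at r1c6 ⇒ r1c6=6.
Step 12. [r4c2∈{6}] nothing but 6 survives at r4c2, so r4c2=6.
Step 13. [r2c3∈{3}] nothing but 3 survives at r2c3, so r2c3=3.
Step 14. [r5c4∈{2}] r5c4's peers cover all but 2, so r5c4=2.
Step 15. [r5c5∈{4}] r5c5 is down to just 4, so r5c5=4.
Step 16. [r6c4∈{1}] nothing but 1 survives at r6c4. So r6c4=1.
Step 17. [r1c1∈{4}] r1c1's peers cover all but 4. So r1c1=4.
Step 18. [r6c5∈{6}] r6c5 has the single candidate 6. So r6c5=6.
Step 19. [r3c3∈{5}] r3c3 is down to just 5 ⇒ r3c3=5.
Step 20. [r2c6∈{2}] r2c6 is down to just 2 ⇒ r2c6=2.
Step 21. [r6c6∈{5}] r6c6 is down to just 5, so r6c6=5.
Step 22. [r4c1∈{2}] nothing but 2 survives at r4c1 ⇒ r4c1=2.
Step 23. [r1c3∈{1}] r1c3 has the single candidate 1, so r1c3=1.
Step 24. [r4c5∈{3}] r4c5 has the single candidate 3 ⇒ r4c5=3.

Answer: 4 2 1 3 5 6 / 6 5 3 4 1 2 / 1 3 5 6 2 4 / 2 6 4 5 3 1 / 5 1 6 2 4 3 / 3 4 2 1 6 5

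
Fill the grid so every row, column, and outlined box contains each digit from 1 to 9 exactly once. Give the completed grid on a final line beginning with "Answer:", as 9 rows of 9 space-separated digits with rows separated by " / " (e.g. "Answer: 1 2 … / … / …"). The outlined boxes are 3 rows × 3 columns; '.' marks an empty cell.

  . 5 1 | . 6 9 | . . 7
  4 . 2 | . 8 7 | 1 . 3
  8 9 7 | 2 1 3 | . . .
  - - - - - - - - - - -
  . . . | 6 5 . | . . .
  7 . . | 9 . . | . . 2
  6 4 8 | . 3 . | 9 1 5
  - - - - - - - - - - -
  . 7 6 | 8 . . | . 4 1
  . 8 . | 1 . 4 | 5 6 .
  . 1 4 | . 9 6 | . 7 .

Step 1. [r5c2∈{3}] r5c2 is down to just 3. So r5c2=3.
Step 2. [r7c1∈{2,3,5,9}] r7c1 is the only open cell in row 7 admitting 9. So r7c1=9.
Step 3. [r5c8∈{8}] nothing but 8 survives at r5c8 ⇒ r5c8=8.
Step 4. [r7c7∈{2,3}] across row 7, 3 lands solely at r7c7, so r7c7=3.
Step 5. [r4c9∈{4}] r4c9's peers cover all but 4, so r4c9=4.
Step 6. [r1c7∈{2,4,8}] r1c7 is the only open cell in row 1 admitting 8 ⇒ r1c7=8.
Step 7. [r9c1∈{2,3,5}] in col 1, 5 fits only at r9c1 ⇒ r9c1=5.
Step 8. [r8c1∈{2,3}] across box 7, 2 lands solely at r8c1, so r8c1=2.
Step 9. [r4c6∈{1,2,8}] in row 4, 8 fits only at r4c6, so r4c6=8.
Step 10. [r3c9∈{6}] only 6 remains possible at r3c9, so r3c9=6.
Step 11. [r3c8∈{5}] r3c8 is down to just 5 ⇒ r3c8=5.
Step 12. [r7c6∈{2,5}] r7c6 is the only open cell in row 7 admitting 5, so r7c6=5.
Step 13. [r1c8∈{2}] r1c8's peers cover all but 2 ⇒ r1c8=2.
Step 14. [r3c7∈{4}] r3c7 is down to just 4, so r3c7=4.
Step 15. [r4c3∈{9}] nothing but 9 survives at r4c3. So r4c3=9.
Step 16. [r6c6∈{2}] r6c6 is down to just 2 ⇒ r6c6=2.
Step 17. [r4c1∈{1}] only 1 remains possible at r4c1, so r4c1=1.
Step 18. [r5c6∈{1}] r5c6 is down to just 1 ⇒ r5c6=1.
Step 19. [r8c5∈{7}] nothing but 7 survives at r8c5 ⇒ r8c5=7.
Step 20. [r2c4∈{5}] r2c4's peers cover all but 5, so r2c4=5.
Step 21. [r9c7∈{2}] nothing but 2 survives at r9c7, so r9c7=2.
Step 22. [r2c8∈{9}] r2c8 is down to just 9, so r2c8=9.
Step 23. [r1c1∈{3}] r1c1 has the single candidate 3 ⇒ r1c1=3.
Step 24. [r1c4∈{4}] r1c4's peers cover all but 4. So r1c4=4.
Step 25. [r7c5∈{2}] r7c5 has the single candidate 2, so r7c5=2.
Step 26. [r6c4∈{7}] nothing but 7 survives at r6c4. So r6c4=7.
Step 27. [r4c7∈{7}] r4c7 has the single candidate 7. So r4c7=7.
Step 28. [r4c8∈{3}] r4c8 is down to just 3, so r4c8=3.
Step 29. [r4c2∈{2}] r4c2 is down to just 2. So r4c2=2.
Step 30. [r9c4∈{3}] nothing but 3 survives at r9c4. So r9c4=3.
Step 31. [r8c3∈{3}] r8c3's peers cover all but 3 ⇒ r8c3=3.
Step 32. [r5c3∈{5}] only 5 remains possible at r5c3, so r5c3=5.
Step 33. [r5c7∈{6}] nothing but 6 survives at r5c7. So r5c7=6.
Step 34. [r2c2∈{6}] r2c2 has the single candidate 6, so r2c2=6.
Step 35. [r8c9∈{9}] r8c9 is down to just 9. So r8c9=9.
Step 36. [r9c9∈{8}] r9c9's peers cover all but 8 ⇒ r9c9=8.
Step 37. [r5c5∈{4}] only 4 remains possible at r5c5 ⇒ r5c5=4.

Answer: 3 5 1 4 6 9 8 2 7 / 4 6 2 5 8 7 1 9 3 / 8 9 7 2 1 3 4 5 6 / 1 2 9 6 5 8 7 3 4 / 7 3 5 9 4 1 6 8 2 / 6 4 8 7 3 2 9 1 5 / 9 7 6 8 2 5 3 4 1 / 2 8 3 1 7 4 5 6 9 / 5 1 4 3 9 6 2 7 8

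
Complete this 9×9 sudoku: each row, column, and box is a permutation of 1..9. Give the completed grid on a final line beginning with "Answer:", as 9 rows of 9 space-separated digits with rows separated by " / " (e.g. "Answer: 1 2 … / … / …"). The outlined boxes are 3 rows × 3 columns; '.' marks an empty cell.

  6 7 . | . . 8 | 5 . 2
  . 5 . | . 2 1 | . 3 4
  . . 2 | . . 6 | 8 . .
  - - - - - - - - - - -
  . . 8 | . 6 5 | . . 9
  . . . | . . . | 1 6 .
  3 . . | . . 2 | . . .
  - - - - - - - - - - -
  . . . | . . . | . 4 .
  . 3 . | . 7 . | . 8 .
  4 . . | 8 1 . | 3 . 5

Step 1. [r2c3∈{9}] r2c3 is down to just 9, so r2c3=9.
Step 2. [r5c6∈{3,4,7,9}] 7 has one home in col 6: r5c6. So r5c6=7.
Step 3. [r3c1∈{1}] only 1 remains possible at r3c1, so r3c1=1.
Step 4. [r4c4∈{1,3,4}] r4c4 is the only open cell in row 4 admitting 3 ⇒ r4c4=3.
Step 5. [r9c6∈{9}] only 9 remains possible at r9c6. So r9c6=9.
Step 6. [r3c2∈{4}] nothing but 4 survives at r3c2, so r3c2=4.
Step 7. [r7c2∈{1,2,6,8,9}] 8 has one home in col 2: r7c2. So r7c2=8.
Step 8. [r3c9∈{7}] r3c9 is down to just 7. So r3c9=7.
Step 9. [r3c5∈{3,5,9}] row 3 places 3 nowhere but r3c5, so r3c5=3.
Step 10. [r7c5∈{5}] r7c5's peers cover all but 5, so r7c5=5.
Step 11. [r6c4∈{1,4,9}] 1 has one home in col 4: r6c4 ⇒ r6c4=1.
Step 12. [r4c7∈{2,4,7}] 4 has one home in row 4: r4c7. So r4c7=4.
Step 13. [r6c7∈{7}] r6c7 is down to just 7. So r6c7=7.
Step 14. [r4c8∈{2}] only 2 remains possible at r4c8, so r4c8=2.
Step 15. [r9c2∈{2,6}] r9c2 is the only open cell in row 9 admitting 2. So r9c2=2.
Step 16. [r5c2∈{9}] r5c2's peers cover all but 9, so r5c2=9.
Step 17. [r5c4∈{4}] only 4 remains possible at r5c4 ⇒ r5c4=4.
Step 18. [r9c3∈{6,7}] in row 9, 6 fits only at r9c3 ⇒ r9c3=6.
Step 19. [r5c3∈{5}] r5c3 is down to just 5 ⇒ r5c3=5.
Step 20. [r1c4∈{9}] r1c4 is down to just 9 ⇒ r1c4=9.
Step 21. [r8c3∈{1}] nothing but 1 survives at r8c3 ⇒ r8c3=1.
Step 22. [r8c9∈{6}] r8c9 has the single candidate 6. So r8c9=6.
Step 23. [r8c4∈{2}] nothing but 2 survives at r8c4. So r8c4=2.
Step 24. [r5c5∈{8}] only 8 remains possible at r5c5 ⇒ r5c5=8.
Step 25. [r8c7∈{9}] r8c7 is down to just 9, so r8c7=9.
Step 26. [r4c1∈{7}] nothing but 7 survives at r4c1, so r4c1=7.
Step 27. [r4c2∈{1}] r4c2 is down to just 1, so r4c2=1.
Step 28. [r7c4∈{6}] r7c4 is down to just 6, so r7c4=6.
Step 29. [r6c8∈{5}] nothing but 5 survives at r6c8, so r6c8=5.
Step 30. [r2c4∈{7}] r2c4's peers cover all but 7 ⇒ r2c4=7.
Step 31. [r9c8∈{7}] r9c8's peers cover all but 7 ⇒ r9c8=7.
Step 32. [r1c5∈{4}] r1c5 is down to just 4 ⇒ r1c5=4.
Step 33. [r6c3∈{4}] r6c3's peers cover all but 4, so r6c3=4.
Step 34. [r6c5∈{9}] nothing but 9 survives at r6c5. So r6c5=9.
Step 35. [r7c9∈{1}] only 1 remains possible at r7c9. So r7c9=1.
Step 36. [r6c9∈{8}] nothing but 8 survives at r6c9, so r6c9=8.
Step 37. [r7c1∈{9}] nothing but 9 survives at r7c1 ⇒ r7c1=9.
Step 38. [r6c2∈{6}] only 6 remains possible at r6c2, so r6c2=6.
Step 39. [r2c7∈{6}] r2c7 is down to just 6 ⇒ r2c7=6.
Step 40. [r3c8∈{9}] only 9 remains possible at r3c8 ⇒ r3c8=9.
Step 41. [r1c3∈{3}] r1c3's peers cover all but 3, so r1c3=3.
Step 42. [r3c4∈{5}] r3c4 has the single candidate 5, so r3c4=5.
Step 43. [r1c8∈{1}] r1c8 is down to just 1, so r1c8=1.
Step 44. [r8c1∈{5}] nothing but 5 survives at r8c1, so r8c1=5.
Step 45. [r2c1∈{8}] r2c1 has the single candidate 8, so r2c1=8.
Step 46. [r7c3∈{7}] r7c3 has the single candidate 7, so r7c3=7.
Step 47. [r8c6∈{4}] nothing but 4 survives at r8c6. So r8c6=4.
Step 48. [r5c1∈{2}] r5c1 is down to just 2 ⇒ r5c1=2.
Step 49. [r7c6∈{3}] nothing but 3 survives at r7c6. So r7c6=3.
Step 50. [r5c9∈{3}] only 3 remains possible at r5c9 ⇒ r5c9=3.
Step 51. [r7c7∈{2}] nothing but 2 survives at r7c7. So r7c7=2.

Answer: 6 7 3 9 4 8 5 1 2 / 8 5 9 7 2 1 6 3 4 / 1 4 2 5 3 6 8 9 7 / 7 1 8 3 6 5 4 2 9 / 2 9 5 4 8 7 1 6 3 / 3 6 4 1 9 2 7 5 8 / 9 8 7 6 5 3 2 4 1 / 5 3 1 2 7 4 9 8 6 / 4 2 6 8 1 9 3 7 5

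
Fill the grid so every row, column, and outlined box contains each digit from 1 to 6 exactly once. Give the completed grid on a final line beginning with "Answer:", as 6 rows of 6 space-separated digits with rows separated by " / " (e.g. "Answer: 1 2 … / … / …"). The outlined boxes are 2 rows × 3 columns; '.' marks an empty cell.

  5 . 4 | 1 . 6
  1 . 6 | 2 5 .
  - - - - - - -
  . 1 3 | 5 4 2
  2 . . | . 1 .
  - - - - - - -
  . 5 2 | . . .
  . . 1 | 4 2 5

Step 1. [r4c4∈{3,6}] 6 has one home in box 4: r4c4. So r4c4=6.
Step 2. [r5c4∈{3}] nothing but 3 survives at r5c4, so r5c4=3.
Step 3. [r6c2∈{3,6}] 6 has one home in col 2: r6c2 ⇒ r6c2=6.
Step 4. [r2c2∈{3}] r2c2 has the single candidate 3, so r2c2=3.
Step 5. [r6c1∈{3}] r6c1 has the single candidate 3. So r6c1=3.
Step 6. [r5c1∈{4}] r5c1 has the single candidate 4. So r5c1=4.
Step 7. [r4c3∈{5}] r4c3's peers cover all but 5. So r4c3=5.
Step 8. [r4c2∈{4}] r4c2 has the single candidate 4 ⇒ r4c2=4.
Step 9. [r3c1∈{6}] nothing but 6 survives at r3c1, so r3c1=6.
Step 10. [r1c2∈{2}] r1c2's peers cover all but 2. So r1c2=2.
Step 11. [r1c5∈{3}] r1c5 has the single candidate 3, so r1c5=3.
Step 12. [r5c6∈{1}] r5c6 has the single candidate 1. So r5c6=1.
Step 13. [r4c6∈{3}] r4c6's peers cover all but 3, so r4c6=3.
Step 14. [r2c6∈{4}] r2c6 is down to just 4, so r2c6=4.
Step 15. [r5c5∈{6}] r5c5 has the single candidate 6 ⇒ r5c5=6.

Answer: 5 2 4 1 3 6 / 1 3 6 2 5 4 / 6 1 3 5 4 2 / 2 4 5 6 1 3 / 4 5 2 3 6 1 / 3 6 1 4 2 5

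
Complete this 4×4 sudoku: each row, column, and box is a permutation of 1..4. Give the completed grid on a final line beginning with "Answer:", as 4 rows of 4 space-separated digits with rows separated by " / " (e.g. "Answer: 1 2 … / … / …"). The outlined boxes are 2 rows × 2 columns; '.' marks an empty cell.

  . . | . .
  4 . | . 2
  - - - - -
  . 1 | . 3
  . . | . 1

Step 1. [r3c1∈{2}] r3c1 has the single candidate 2 ⇒ r3c1=2.
Step 2. [r2c2∈{3}] nothing but 3 survives at r2c2. So r2c2=3.
Step 3. [r1c3∈{1,3,4}] r1c3 is the only open cell in row 1 admitting 3. So r1c3=3.
Step 4. [r4c2∈{4}] r4c2 is down to just 4 ⇒ r4c2=4.
Step 5. [r2c3∈{1}] r2c3 is down to just 1. So r2c3=1.
Step 6. [r1c1∈{1}] r1c1 has the single candidate 1 ⇒ r1c1=1.
Step 7. [r4c3∈{2}] r4c3's peers cover all but 2, so r4c3=2.
Step 8. [r1c4∈{4}] r1c4 has the single candidate 4. So r1c4=4.
Step 9. [r1c2∈{2}] nothing but 2 survives at r1c2 ⇒ r1c2=2.
Step 10. [r3c3∈{4}] r3c3 is down to just 4 ⇒ r3c3=4.
Step 11. [r4c1∈{3}] only 3 remains possible at r4c1, so r4c1=3.

Answer: 1 2 3 4 / 4 3 1 2 / 2 1 4 3 / 3 4 2 1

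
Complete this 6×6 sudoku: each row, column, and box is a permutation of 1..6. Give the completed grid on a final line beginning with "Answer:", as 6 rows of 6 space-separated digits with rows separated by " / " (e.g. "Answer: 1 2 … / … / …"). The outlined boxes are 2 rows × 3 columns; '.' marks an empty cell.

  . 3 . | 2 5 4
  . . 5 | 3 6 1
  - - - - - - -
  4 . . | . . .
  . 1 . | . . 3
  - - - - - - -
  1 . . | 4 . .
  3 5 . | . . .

Step 1. [r5c6∈{2,5,6}] r5c6 is the only open cell in row 5 admitting 5. So r5c6=5.
Step 2. [r4c1∈{2,5,6}] across col 1, 5 lands solely at r4c1. So r4c1=5.
Step 3. [r4c4∈{6}] r4c4 is down to just 6 ⇒ r4c4=6.
Step 4. [r4c3∈{2}] r4c3 is down to just 2 ⇒ r4c3=2.
Step 5. [r5c3∈{6}] only 6 remains possible at r5c3. So r5c3=6.
Step 6. [r3c6∈{2}] r3c6's peers cover all but 2. So r3c6=2.
Step 7. [r3c5∈{1}] r3c5's peers cover all but 1, so r3c5=1.
Step 8. [r5c2∈{2}] r5c2 has the single candidate 2, so r5c2=2.
Step 9. [r6c6∈{6}] only 6 remains possible at r6c6, so r6c6=6.
Step 10. [r6c4∈{1}] r6c4 has the single candidate 1, so r6c4=1.
Step 11. [r3c4∈{5}] r3c4 has the single candidate 5 ⇒ r3c4=5.
Step 12. [r1c3∈{1}] only 1 remains possible at r1c3. So r1c3=1.
Step 13. [r5c5∈{3}] r5c5's peers cover all but 3. So r5c5=3.
Step 14. [r3c3∈{3}] r3c3's peers cover all but 3 ⇒ r3c3=3.
Step 15. [r4c5∈{4}] nothing but 4 survives at r4c5. So r4c5=4.
Step 16. [r2c1∈{2}] r2c1's peers cover all but 2, so r2c1=2.
Step 17. [r2c2∈{4}] r2c2's peers cover all but 4. So r2c2=4.
Step 18. [r6c5∈{2}] r6c5 has the single candidate 2, so r6c5=2.
Step 19. [r1c1∈{6}] r1c1's peers cover all but 6. So r1c1=6.
Step 20. [r6c3∈{4}] only 4 remains possible at r6c3 ⇒ r6c3=4.
Step 21. [r3c2∈{6}] only 6 remains possible at r3c2 ⇒ r3c2=6.

Answer: 6 3 1 2 5 4 / 2 4 5 3 6 1 / 4 6 3 5 1 2 / 5 1 2 6 4 3 / 1 2 6 4 3 5 / 3 5 4 1 2 6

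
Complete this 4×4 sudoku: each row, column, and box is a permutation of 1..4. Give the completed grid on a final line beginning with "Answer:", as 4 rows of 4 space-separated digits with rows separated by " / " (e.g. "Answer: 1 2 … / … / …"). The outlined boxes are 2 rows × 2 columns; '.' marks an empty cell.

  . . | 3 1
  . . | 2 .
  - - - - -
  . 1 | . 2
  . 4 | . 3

Step 1. [r1c1∈{2,4}] r1c1 is the only open cell in row 1 admitting 4, so r1c1=4.
Step 2. [r2c2∈{3}] r2c2 has the single candidate 3 ⇒ r2c2=3.
Step 3. [r4c1∈{2}] r4c1 has the single candidate 2. So r4c1=2.
Step 4. [r1c2∈{2}] only 2 remains possible at r1c2 ⇒ r1c2=2.
Step 5. [r2c4∈{4}] r2c4 has the single candidate 4, so r2c4=4.
Step 6. [r3c1∈{3}] r3c1 has the single candidate 3. So r3c1=3.
Step 7. [r3c3∈{4}] r3c3's peers cover all but 4. So r3c3=4.
Step 8. [r2c1∈{1}] r2c1's peers cover all but 1. So r2c1=1.
Step 9. [r4c3∈{1}] r4c3's peers cover all but 1. So r4c3=1.

Answer: 4 2 3 1 / 1 3 2 4 / 3 1 4 2 / 2 4 1 3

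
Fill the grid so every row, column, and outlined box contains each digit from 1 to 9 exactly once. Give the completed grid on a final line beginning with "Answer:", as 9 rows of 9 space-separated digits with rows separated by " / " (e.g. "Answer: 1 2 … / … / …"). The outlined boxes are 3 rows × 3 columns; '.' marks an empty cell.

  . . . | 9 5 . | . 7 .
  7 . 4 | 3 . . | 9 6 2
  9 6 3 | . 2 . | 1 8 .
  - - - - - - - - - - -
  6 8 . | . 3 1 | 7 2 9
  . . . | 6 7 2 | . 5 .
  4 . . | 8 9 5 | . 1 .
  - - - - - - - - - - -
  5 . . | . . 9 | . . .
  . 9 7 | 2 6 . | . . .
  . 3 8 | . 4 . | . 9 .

Step 1. [r8c1∈{1}] r8c1's peers cover all but 1, so r8c1=1.
Step 2. [r9c6∈{7}] r9c6 has the single candidate 7 ⇒ r9c6=7.
Step 3. [r7c9∈{1,3,4,6,7,8}] 7 has one home in row 7: r7c9 ⇒ r7c9=7.
Step 4. [r9c1∈{2}] only 2 remains possible at r9c1, so r9c1=2.
Step 5. [r7c7∈{2,3,4,6,8}] 2 has one home in row 7: r7c7. So r7c7=2.
Step 6. [r7c8∈{3,4}] r7c8 is the only open cell in row 7 admitting 3 ⇒ r7c8=3.
Step 7. [r7c5∈{1,8}] 8 has one home in row 7: r7c5, so r7c5=8.
Step 8. [r3c6∈{4}] r3c6 is down to just 4. So r3c6=4.
Step 9. [r9c9∈{1,5,6}] r9c9 is the only open cell in col 9 admitting 1 ⇒ r9c9=1.
Step 10. [r5c2∈{1}] r5c2 is down to just 1. So r5c2=1.
Step 11. [r5c1∈{3}] only 3 remains possible at r5c1, so r5c1=3.
Step 12. [r6c3∈{2}] only 2 remains possible at r6c3. So r6c3=2.
Step 13. [r6c9∈{3,6}] 6 has one home in col 9: r6c9. So r6c9=6.
Step 14. [r8c8∈{4}] only 4 remains possible at r8c8 ⇒ r8c8=4.
Step 15. [r1c9∈{3,4}] in col 9, 3 fits only at r1c9 ⇒ r1c9=3.
Step 16. [r5c9∈{4,8}] r5c9 is the only open cell in col 9 admitting 4 ⇒ r5c9=4.
Step 17. [r8c9∈{5,8}] 8 has one home in col 9: r8c9 ⇒ r8c9=8.
Step 18. [r8c7∈{5}] r8c7's peers cover all but 5 ⇒ r8c7=5.
Step 19. [r2c6∈{8}] only 8 remains possible at r2c6. So r2c6=8.
Step 20. [r5c3∈{9}] only 9 remains possible at r5c3. So r5c3=9.
Step 21. [r1c6∈{6}] r1c6 is down to just 6. So r1c6=6.
Step 22. [r3c4∈{7}] r3c4 has the single candidate 7, so r3c4=7.
Step 23. [r7c3∈{6}] r7c3 is down to just 6 ⇒ r7c3=6.
Step 24. [r2c5∈{1}] r2c5 is down to just 1 ⇒ r2c5=1.
Step 25. [r5c7∈{8}] r5c7 is down to just 8. So r5c7=8.
Step 26. [r1c1∈{8}] only 8 remains possible at r1c1 ⇒ r1c1=8.
Step 27. [r7c4∈{1}] r7c4 is down to just 1 ⇒ r7c4=1.
Step 28. [r1c7∈{4}] only 4 remains possible at r1c7 ⇒ r1c7=4.
Step 29. [r9c4∈{5}] r9c4's peers cover all but 5 ⇒ r9c4=5.
Step 30. [r3c9∈{5}] r3c9 has the single candidate 5 ⇒ r3c9=5.
Step 31. [r6c2∈{7}] r6c2 has the single candidate 7 ⇒ r6c2=7.
Step 32. [r4c3∈{5}] r4c3's peers cover all but 5. So r4c3=5.
Step 33. [r2c2∈{5}] r2c2 has the single candidate 5. So r2c2=5.
Step 34. [r1c3∈{1}] r1c3 has the single candidate 1, so r1c3=1.
Step 35. [r7c2∈{4}] nothing but 4 survives at r7c2, so r7c2=4.
Step 36. [r1c2∈{2}] r1c2 is down to just 2 ⇒ r1c2=2.
Step 37. [r9c7∈{6}] r9c7 has the single candidate 6. So r9c7=6.
Step 38. [r6c7∈{3}] nothing but 3 survives at r6c7, so r6c7=3.
Step 39. [r4c4∈{4}] nothing but 4 survives at r4c4 ⇒ r4c4=4.
Step 40. [r8c6∈{3}] r8c6's peers cover all but 3, so r8c6=3.

Answer: 8 2 1 9 5 6 4 7 3 / 7 5 4 3 1 8 9 6 2 / 9 6 3 7 2 4 1 8 5 / 6 8 5 4 3 1 7 2 9 / 3 1 9 6 7 2 8 5 4 / 4 7 2 8 9 5 3 1 6 / 5 4 6 1 8 9 2 3 7 / 1 9 7 2 6 3 5 4 8 / 2 3 8 5 4 7 6 9 1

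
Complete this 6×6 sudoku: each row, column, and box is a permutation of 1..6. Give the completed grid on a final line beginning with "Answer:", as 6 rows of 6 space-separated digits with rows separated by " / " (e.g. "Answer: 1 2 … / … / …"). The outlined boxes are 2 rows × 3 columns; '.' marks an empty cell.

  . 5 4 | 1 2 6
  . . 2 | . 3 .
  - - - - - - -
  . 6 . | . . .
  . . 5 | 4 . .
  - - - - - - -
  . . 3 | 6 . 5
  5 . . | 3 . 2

Step 1. [r3c3∈{1}] r3c3 is down to just 1, so r3c3=1.
Step 2. [r4c2∈{2,3}] r4c2 is the only open cell in col 2 admitting 3. So r4c2=3.
Step 3. [r5c2∈{1,2,4}] across col 2, 2 lands solely at r5c2. So r5c2=2.
Step 4. [r6c2∈{1,4}] col 2 places 4 nowhere but r6c2, so r6c2=4.
Step 5. [r6c5∈{1}] only 1 remains possible at r6c5, so r6c5=1.
Step 6. [r3c4∈{2,5}] col 4 places 2 nowhere but r3c4, so r3c4=2.
Step 7. [r2c2∈{1}] r2c2 is down to just 1 ⇒ r2c2=1.
Step 8. [r5c5∈{4}] r5c5 has the single candidate 4. So r5c5=4.
Step 9. [r4c1∈{2}] nothing but 2 survives at r4c1, so r4c1=2.
Step 10. [r3c5∈{5}] r3c5 has the single candidate 5 ⇒ r3c5=5.
Step 11. [r2c1∈{6}] nothing but 6 survives at r2c1, so r2c1=6.
Step 12. [r4c5∈{6}] r4c5 is down to just 6 ⇒ r4c5=6.
Step 13. [r1c1∈{3}] r1c1 is down to just 3, so r1c1=3.
Step 14. [r6c3∈{6}] only 6 remains possible at r6c3. So r6c3=6.
Step 15. [r4c6∈{1}] r4c6's peers cover all but 1, so r4c6=1.
Step 16. [r3c1∈{4}] r3c1 is down to just 4, so r3c1=4.
Step 17. [r2c4∈{5}] only 5 remains possible at r2c4. So r2c4=5.
Step 18. [r2c6∈{4}] nothing but 4 survives at r2c6, so r2c6=4.
Step 19. [r3c6∈{3}] r3c6's peers cover all but 3, so r3c6=3.
Step 20. [r5c1∈{1}] r5c1's peers cover all but 1 ⇒ r5c1=1.

Answer: 3 5 4 1 2 6 / 6 1 2 5 3 4 / 4 6 1 2 5 3 / 2 3 5 4 6 1 / 1 2 3 6 4 5 / 5 4 6 3 1 2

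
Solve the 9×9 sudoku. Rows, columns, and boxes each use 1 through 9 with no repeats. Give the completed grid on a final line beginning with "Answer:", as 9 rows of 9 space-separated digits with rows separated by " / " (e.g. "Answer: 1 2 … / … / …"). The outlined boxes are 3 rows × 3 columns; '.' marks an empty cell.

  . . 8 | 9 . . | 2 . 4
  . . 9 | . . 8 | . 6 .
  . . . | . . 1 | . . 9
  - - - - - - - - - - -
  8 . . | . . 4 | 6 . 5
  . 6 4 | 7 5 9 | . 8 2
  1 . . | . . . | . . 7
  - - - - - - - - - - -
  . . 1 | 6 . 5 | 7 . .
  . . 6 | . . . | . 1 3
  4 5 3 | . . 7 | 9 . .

Step 1. [r7c5∈{2,3,4,8,9}] in row 7, 3 fits only at r7c5, so r7c5=3.
Step 2. [r8c6∈{2}] r8c6 is down to just 2 ⇒ r8c6=2.
Step 3. [r5c1∈{3}] r5c1's peers cover all but 3, so r5c1=3.
Step 4. [r8c5∈{4,8,9}] col 5 places 9 nowhere but r8c5, so r8c5=9.
Step 5. [r8c1∈{7}] r8c1 is down to just 7, so r8c1=7.
Step 6. [r8c4∈{4,8}] r8c4 is the only open cell in box 8 admitting 4. So r8c4=4.
Step 7. [r1c2∈{1,3,7}] across row 1, 1 lands solely at r1c2 ⇒ r1c2=1.
Step 8. [r3c7∈{3,5,8}] row 3 places 8 nowhere but r3c7 ⇒ r3c7=8.
Step 9. [r6c7∈{3,4}] across col 7, 4 lands solely at r6c7, so r6c7=4.
Step 10. [r2c7∈{1,3,5}] col 7 places 3 nowhere but r2c7 ⇒ r2c7=3.
Step 11. [r3c2∈{2,3,4,7}] col 2 places 3 nowhere but r3c2. So r3c2=3.
Step 12. [r3c5∈{2,4,6,7}] row 3 places 4 nowhere but r3c5, so r3c5=4.
Step 13. [r3c1∈{2,5,6}] across row 3, 6 lands solely at r3c1. So r3c1=6.
Step 14. [r1c1∈{5}] only 5 remains possible at r1c1, so r1c1=5.
Step 15. [r2c1∈{2}] r2c1's peers cover all but 2, so r2c1=2.
Step 16. [r7c2∈{2,8,9}] in box 7, 2 fits only at r7c2 ⇒ r7c2=2.
Step 17. [r3c4∈{2,5}] r3c4 is the only open cell in row 3 admitting 2. So r3c4=2.
Step 18. [r3c3∈{7}] nothing but 7 survives at r3c3 ⇒ r3c3=7.
Step 19. [r4c3∈{2}] r4c3's peers cover all but 2 ⇒ r4c3=2.
Step 20. [r4c5∈{1}] only 1 remains possible at r4c5, so r4c5=1.
Step 21. [r9c5∈{8}] r9c5 has the single candidate 8 ⇒ r9c5=8.
Step 22. [r4c4∈{3}] only 3 remains possible at r4c4 ⇒ r4c4=3.
Step 23. [r6c6∈{6}] r6c6 is down to just 6, so r6c6=6.
Step 24. [r4c8∈{9}] r4c8 has the single candidate 9. So r4c8=9.
Step 25. [r1c8∈{7}] only 7 remains possible at r1c8, so r1c8=7.
Step 26. [r6c3∈{5}] only 5 remains possible at r6c3, so r6c3=5.
Step 27. [r6c8∈{3}] r6c8 has the single candidate 3, so r6c8=3.
Step 28. [r2c9∈{1}] nothing but 1 survives at r2c9. So r2c9=1.
Step 29. [r6c2∈{9}] r6c2 has the single candidate 9, so r6c2=9.
Step 30. [r2c5∈{7}] r2c5's peers cover all but 7, so r2c5=7.
Step 31. [r2c2∈{4}] r2c2 is down to just 4, so r2c2=4.
Step 32. [r1c5∈{6}] nothing but 6 survives at r1c5 ⇒ r1c5=6.
Step 33. [r8c7∈{5}] r8c7's peers cover all but 5. So r8c7=5.
Step 34. [r3c8∈{5}] nothing but 5 survives at r3c8. So r3c8=5.
Step 35. [r8c2∈{8}] r8c2 has the single candidate 8, so r8c2=8.
Step 36. [r6c4∈{8}] nothing but 8 survives at r6c4 ⇒ r6c4=8.
Step 37. [r2c4∈{5}] r2c4's peers cover all but 5, so r2c4=5.
Step 38. [r1c6∈{3}] r1c6's peers cover all but 3. So r1c6=3.
Step 39. [r7c1∈{9}] only 9 remains possible at r7c1, so r7c1=9.
Step 40. [r9c4∈{1}] only 1 remains possible at r9c4. So r9c4=1.
Step 41. [r4c2∈{7}] r4c2's peers cover all but 7 ⇒ r4c2=7.
Step 42. [r9c8∈{2}] r9c8 is down to just 2. So r9c8=2.
Step 43. [r7c9∈{8}] r7c9's peers cover all but 8, so r7c9=8.
Step 44. [r9c9∈{6}] r9c9's peers cover all but 6 ⇒ r9c9=6.
Step 45. [r5c7∈{1}] nothing but 1 survives at r5c7. So r5c7=1.
Step 46. [r7c8∈{4}] only 4 remains possible at r7c8, so r7c8=4.
Step 47. [r6c5∈{2}] r6c5 has the single candidate 2, so r6c5=2.

Answer: 5 1 8 9 6 3 2 7 4 / 2 4 9 5 7 8 3 6 1 / 6 3 7 2 4 1 8 5 9 / 8 7 2 3 1 4 6 9 5 / 3 6 4 7 5 9 1 8 2 / 1 9 5 8 2 6 4 3 7 / 9 2 1 6 3 5 7 4 8 / 7 8 6 4 9 2 5 1 3 / 4 5 3 1 8 7 9 2 6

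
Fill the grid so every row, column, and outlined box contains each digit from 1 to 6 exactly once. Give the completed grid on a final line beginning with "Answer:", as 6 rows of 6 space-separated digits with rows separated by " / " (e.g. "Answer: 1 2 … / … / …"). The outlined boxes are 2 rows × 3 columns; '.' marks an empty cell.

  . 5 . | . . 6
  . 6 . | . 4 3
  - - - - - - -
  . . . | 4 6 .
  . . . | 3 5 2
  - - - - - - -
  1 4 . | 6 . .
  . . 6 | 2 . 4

Step 1. [r5c3∈{2,3,5}] in row 5, 2 fits only at r5c3 ⇒ r5c3=2.
Step 2. [r2c3∈{1}] r2c3 is down to just 1, so r2c3=1.
Step 3. [r6c2∈{3}] only 3 remains possible at r6c2, so r6c2=3.
Step 4. [r3c3∈{3,5}] 5 has one home in col 3: r3c3 ⇒ r3c3=5.
Step 5. [r3c2∈{1,2}] in col 2, 2 fits only at r3c2. So r3c2=2.
Step 6. [r1c3∈{3,4}] across col 3, 3 lands solely at r1c3 ⇒ r1c3=3.
Step 7. [r1c5∈{1,2}] r1c5 is the only open cell in col 5 admitting 2, so r1c5=2.
Step 8. [r1c1∈{4}] r1c1 is down to just 4, so r1c1=4.
Step 9. [r4c2∈{1}] only 1 remains possible at r4c2. So r4c2=1.
Step 10. [r6c1∈{5}] nothing but 5 survives at r6c1 ⇒ r6c1=5.
Step 11. [r2c4∈{5}] r2c4's peers cover all but 5, so r2c4=5.
Step 12. [r5c6∈{5}] r5c6 has the single candidate 5 ⇒ r5c6=5.
Step 13. [r4c3∈{4}] only 4 remains possible at r4c3. So r4c3=4.
Step 14. [r3c1∈{3}] r3c1's peers cover all but 3, so r3c1=3.
Step 15. [r3c6∈{1}] only 1 remains possible at r3c6, so r3c6=1.
Step 16. [r2c1∈{2}] nothing but 2 survives at r2c1 ⇒ r2c1=2.
Step 17. [r5c5∈{3}] r5c5 is down to just 3 ⇒ r5c5=3.
Step 18. [r6c5∈{1}] r6c5 has the single candidate 1, so r6c5=1.
Step 19. [r1c4∈{1}] r1c4 is down to just 1 ⇒ r1c4=1.
Step 20. [r4c1∈{6}] nothing but 6 survives at r4c1, so r4c1=6.

Answer: 4 5 3 1 2 6 / 2 6 1 5 4 3 / 3 2 5 4 6 1 / 6 1 4 3 5 2 / 1 4 2 6 3 5 / 5 3 6 2 1 4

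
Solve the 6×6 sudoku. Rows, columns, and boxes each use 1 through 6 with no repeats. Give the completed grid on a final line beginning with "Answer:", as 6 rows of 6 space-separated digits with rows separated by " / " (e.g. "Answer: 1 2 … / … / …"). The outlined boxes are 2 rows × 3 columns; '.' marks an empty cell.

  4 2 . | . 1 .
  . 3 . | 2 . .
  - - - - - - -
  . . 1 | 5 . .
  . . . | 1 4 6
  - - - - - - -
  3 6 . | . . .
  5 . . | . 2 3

Step 1. [r2c5∈{5,6}] 6 has one home in col 5: r2c5. So r2c5=6.
Step 2. [r1c6∈{5}] r1c6 is down to just 5. So r1c6=5.
Step 3. [r5c4∈{4}] r5c4's peers cover all but 4. So r5c4=4.
Step 4. [r4c1∈{2}] r4c1 is down to just 2, so r4c1=2.
Step 5. [r4c2∈{5}] nothing but 5 survives at r4c2. So r4c2=5.
Step 6. [r3c2∈{4}] r3c2's peers cover all but 4. So r3c2=4.
Step 7. [r6c3∈{4}] nothing but 4 survives at r6c3. So r6c3=4.
Step 8. [r1c4∈{3}] r1c4's peers cover all but 3. So r1c4=3.
Step 9. [r3c5∈{3}] nothing but 3 survives at r3c5. So r3c5=3.
Step 10. [r5c6∈{1}] only 1 remains possible at r5c6. So r5c6=1.
Step 11. [r3c1∈{6}] nothing but 6 survives at r3c1, so r3c1=6.
Step 12. [r2c3∈{5}] r2c3 is down to just 5 ⇒ r2c3=5.
Step 13. [r3c6∈{2}] nothing but 2 survives at r3c6. So r3c6=2.
Step 14. [r4c3∈{3}] r4c3 is down to just 3, so r4c3=3.
Step 15. [r5c5∈{5}] r5c5's peers cover all but 5 ⇒ r5c5=5.
Step 16. [r2c6∈{4}] r2c6 has the single candidate 4 ⇒ r2c6=4.
Step 17. [r1c3∈{6}] r1c3 has the single candidate 6. So r1c3=6.
Step 18. [r6c2∈{1}] only 1 remains possible at r6c2, so r6c2=1.
Step 19. [r5c3∈{2}] r5c3's peers cover all but 2. So r5c3=2.
Step 20. [r6c4∈{6}] nothing but 6 survives at r6c4. So r6c4=6.
Step 21. [r2c1∈{1}] r2c1 has the single candidate 1. So r2c1=1.

Answer: 4 2 6 3 1 5 / 1 3 5 2 6 4 / 6 4 1 5 3 2 / 2 5 3 1 4 6 / 3 6 2 4 5 1 / 5 1 4 6 2 3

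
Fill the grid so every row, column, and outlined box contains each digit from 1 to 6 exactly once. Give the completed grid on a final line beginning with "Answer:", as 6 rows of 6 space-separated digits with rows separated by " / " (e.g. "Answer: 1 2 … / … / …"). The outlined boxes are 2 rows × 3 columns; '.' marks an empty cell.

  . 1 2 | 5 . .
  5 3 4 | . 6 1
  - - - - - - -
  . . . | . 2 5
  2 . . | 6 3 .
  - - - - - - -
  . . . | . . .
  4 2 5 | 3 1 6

Step 1. [r4c6∈{4}] r4c6's peers cover all but 4 ⇒ r4c6=4.
Step 2. [r4c3∈{1}] r4c3 is down to just 1 ⇒ r4c3=1.
Step 3. [r5c2∈{6}] r5c2 is down to just 6. So r5c2=6.
Step 4. [r3c3∈{3,6}] in col 3, 6 fits only at r3c3 ⇒ r3c3=6.
Step 5. [r5c4∈{2,4}] r5c4 is the only open cell in col 4 admitting 4. So r5c4=4.
Step 6. [r5c3∈{3}] r5c3 is down to just 3, so r5c3=3.
Step 7. [r1c6∈{3}] r1c6's peers cover all but 3 ⇒ r1c6=3.
Step 8. [r3c2∈{4}] only 4 remains possible at r3c2, so r3c2=4.
Step 9. [r2c4∈{2}] r2c4 has the single candidate 2, so r2c4=2.
Step 10. [r1c5∈{4}] r1c5 has the single candidate 4. So r1c5=4.
Step 11. [r3c4∈{1}] only 1 remains possible at r3c4. So r3c4=1.
Step 12. [r1c1∈{6}] r1c1 is down to just 6. So r1c1=6.
Step 13. [r5c6∈{2}] r5c6 is down to just 2. So r5c6=2.
Step 14. [r4c2∈{5}] nothing but 5 survives at r4c2. So r4c2=5.
Step 15. [r5c5∈{5}] only 5 remains possible at r5c5, so r5c5=5.
Step 16. [r5c1∈{1}] nothing but 1 survives at r5c1. So r5c1=1.
Step 17. [r3c1∈{3}] r3c1 has the single candidate 3 ⇒ r3c1=3.

Answer: 6 1 2 5 4 3 / 5 3 4 2 6 1 / 3 4 6 1 2 5 / 2 5 1 6 3 4 / 1 6 3 4 5 2 / 4 2 5 3 1 6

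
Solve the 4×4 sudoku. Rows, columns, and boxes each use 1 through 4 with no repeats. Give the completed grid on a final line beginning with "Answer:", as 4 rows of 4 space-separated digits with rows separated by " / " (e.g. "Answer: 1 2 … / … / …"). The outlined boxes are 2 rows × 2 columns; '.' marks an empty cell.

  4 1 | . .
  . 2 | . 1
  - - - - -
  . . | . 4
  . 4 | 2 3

Step 1. [r2c1∈{3}] nothing but 3 survives at r2c1, so r2c1=3.
Step 2. [r3c1∈{1,2}] row 3 places 2 nowhere but r3c1 ⇒ r3c1=2.
Step 3. [r3c2∈{3}] r3c2's peers cover all but 3, so r3c2=3.
Step 4. [r1c4∈{2}] r1c4 is down to just 2, so r1c4=2.
Step 5. [r4c1∈{1}] r4c1's peers cover all but 1 ⇒ r4c1=1.
Step 6. [r1c3∈{3}] r1c3 is down to just 3, so r1c3=3.
Step 7. [r2c3∈{4}] r2c3 has the single candidate 4 ⇒ r2c3=4.
Step 8. [r3c3∈{1}] r3c3's peers cover all but 1, so r3c3=1.

Answer: 4 1 3 2 / 3 2 4 1 / 2 3 1 4 / 1 4 2 3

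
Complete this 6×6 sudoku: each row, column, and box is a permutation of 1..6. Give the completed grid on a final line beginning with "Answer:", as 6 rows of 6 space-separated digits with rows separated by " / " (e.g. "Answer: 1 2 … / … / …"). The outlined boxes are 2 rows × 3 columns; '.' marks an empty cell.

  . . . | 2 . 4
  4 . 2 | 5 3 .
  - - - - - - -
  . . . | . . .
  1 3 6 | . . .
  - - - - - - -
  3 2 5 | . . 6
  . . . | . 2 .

Step 1. [r4c4∈{4}] r4c4's peers cover all but 4 ⇒ r4c4=4.
Step 2. [r2c6∈{1}] r2c6 has the single candidate 1. So r2c6=1.
Step 3. [r4c5∈{5}] r4c5 is down to just 5, so r4c5=5.
Step 4. [r3c4∈{1,3,6}] r3c4 is the only open cell in col 4 admitting 6 ⇒ r3c4=6.
Step 5. [r2c2∈{6}] r2c2's peers cover all but 6 ⇒ r2c2=6.
Step 6. [r6c4∈{1,3}] col 4 places 3 nowhere but r6c4, so r6c4=3.
Step 7. [r3c1∈{2,5}] in col 1, 2 fits only at r3c1. So r3c1=2.
Step 8. [r3c3∈{4}] nothing but 4 survives at r3c3 ⇒ r3c3=4.
Step 9. [r6c3∈{1}] r6c3 is down to just 1, so r6c3=1.
Step 10. [r5c5∈{1,4}] row 5 places 4 nowhere but r5c5. So r5c5=4.
Step 11. [r1c1∈{5}] nothing but 5 survives at r1c1, so r1c1=5.
Step 12. [r3c2∈{5}] r3c2 has the single candidate 5. So r3c2=5.
Step 13. [r6c2∈{4}] only 4 remains possible at r6c2. So r6c2=4.
Step 14. [r1c2∈{1}] only 1 remains possible at r1c2, so r1c2=1.
Step 15. [r6c1∈{6}] r6c1 has the single candidate 6, so r6c1=6.
Step 16. [r1c3∈{3}] r1c3 has the single candidate 3. So r1c3=3.
Step 17. [r1c5∈{6}] nothing but 6 survives at r1c5 ⇒ r1c5=6.
Step 18. [r5c4∈{1}] r5c4's peers cover all but 1. So r5c4=1.
Step 19. [r4c6∈{2}] r4c6 has the single candidate 2, so r4c6=2.
Step 20. [r3c6∈{3}] r3c6's peers cover all but 3, so r3c6=3.
Step 21. [r3c5∈{1}] nothing but 1 survives at r3c5. So r3c5=1.
Step 22. [r6c6∈{5}] r6c6 is down to just 5. So r6c6=5.

Answer: 5 1 3 2 6 4 / 4 6 2 5 3 1 / 2 5 4 6 1 3 / 1 3 6 4 5 2 / 3 2 5 1 4 6 / 6 4 1 3 2 5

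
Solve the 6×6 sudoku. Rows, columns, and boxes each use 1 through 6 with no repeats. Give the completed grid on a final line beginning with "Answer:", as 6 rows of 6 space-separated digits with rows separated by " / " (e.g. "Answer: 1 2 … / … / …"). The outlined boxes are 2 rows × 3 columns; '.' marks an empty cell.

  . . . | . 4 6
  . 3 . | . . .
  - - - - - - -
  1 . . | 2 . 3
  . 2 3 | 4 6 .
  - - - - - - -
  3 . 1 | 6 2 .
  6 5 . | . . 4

Step 1. [r2c6∈{1,2,5}] in col 6, 2 fits only at r2c6 ⇒ r2c6=2.
Step 2. [r4c1∈{5}] r4c1 is down to just 5, so r4c1=5.
Step 3. [r1c4∈{1,3,5}] r1c4 is the only open cell in row 1 admitting 3, so r1c4=3.
Step 4. [r2c3∈{4,5,6}] 6 has one home in row 2: r2c3, so r2c3=6.
Step 5. [r2c4∈{1,5}] across col 4, 5 lands solely at r2c4 ⇒ r2c4=5.
Step 6. [r6c3∈{2}] r6c3 has the single candidate 2 ⇒ r6c3=2.
Step 7. [r5c2∈{4}] r5c2's peers cover all but 4 ⇒ r5c2=4.
Step 8. [r6c5∈{1,3}] r6c5 is the only open cell in row 6 admitting 3 ⇒ r6c5=3.
Step 9. [r5c6∈{5}] only 5 remains possible at r5c6. So r5c6=5.
Step 10. [r6c4∈{1}] r6c4 is down to just 1, so r6c4=1.
Step 11. [r2c5∈{1}] r2c5 is down to just 1. So r2c5=1.
Step 12. [r3c5∈{5}] r3c5 has the single candidate 5, so r3c5=5.
Step 13. [r1c3∈{5}] r1c3's peers cover all but 5, so r1c3=5.
Step 14. [r3c2∈{6}] r3c2 has the single candidate 6, so r3c2=6.
Step 15. [r1c2∈{1}] r1c2 is down to just 1, so r1c2=1.
Step 16. [r1c1∈{2}] only 2 remains possible at r1c1. So r1c1=2.
Step 17. [r3c3∈{4}] r3c3's peers cover all but 4 ⇒ r3c3=4.
Step 18. [r2c1∈{4}] only 4 remains possible at r2c1, so r2c1=4.
Step 19. [r4c6∈{1}] r4c6 has the single candidate 1. So r4c6=1.

Answer: 2 1 5 3 4 6 / 4 3 6 5 1 2 / 1 6 4 2 5 3 / 5 2 3 4 6 1 / 3 4 1 6 2 5 / 6 5 2 1 3 4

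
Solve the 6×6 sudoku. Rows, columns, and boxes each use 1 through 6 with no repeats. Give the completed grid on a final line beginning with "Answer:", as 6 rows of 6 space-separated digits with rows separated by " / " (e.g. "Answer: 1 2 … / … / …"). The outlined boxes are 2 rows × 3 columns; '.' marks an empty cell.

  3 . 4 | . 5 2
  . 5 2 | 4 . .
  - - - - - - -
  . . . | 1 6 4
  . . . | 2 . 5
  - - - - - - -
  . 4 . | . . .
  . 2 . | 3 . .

Step 1. [r5c3∈{1,3,5,6}] row 5 places 3 nowhere but r5c3, so r5c3=3.
Step 2. [r1c4∈{6}] nothing but 6 survives at r1c4. So r1c4=6.
Step 3. [r2c1∈{1,6}] r2c1 is the only open cell in row 2 admitting 6, so r2c1=6.
Step 4. [r6c3∈{1,5,6}] in box 5, 6 fits only at r6c3, so r6c3=6.
Step 5. [r6c6∈{1}] r6c6's peers cover all but 1, so r6c6=1.
Step 6. [r4c2∈{1,3,6}] row 4 places 6 nowhere but r4c2. So r4c2=6.
Step 7. [r6c1∈{5}] nothing but 5 survives at r6c1. So r6c1=5.
Step 8. [r2c6∈{3}] nothing but 3 survives at r2c6, so r2c6=3.
Step 9. [r4c1∈{1,4}] row 4 places 4 nowhere but r4c1 ⇒ r4c1=4.
Step 10. [r5c5∈{2}] r5c5's peers cover all but 2. So r5c5=2.
Step 11. [r3c1∈{2}] nothing but 2 survives at r3c1. So r3c1=2.
Step 12. [r3c2∈{3}] r3c2 has the single candidate 3 ⇒ r3c2=3.
Step 13. [r1c2∈{1}] only 1 remains possible at r1c2 ⇒ r1c2=1.
Step 14. [r5c1∈{1}] r5c1 is down to just 1. So r5c1=1.
Step 15. [r2c5∈{1}] r2c5's peers cover all but 1, so r2c5=1.
Step 16. [r4c5∈{3}] r4c5 has the single candidate 3 ⇒ r4c5=3.
Step 17. [r5c6∈{6}] only 6 remains possible at r5c6. So r5c6=6.
Step 18. [r5c4∈{5}] r5c4 is down to just 5, so r5c4=5.
Step 19. [r3c3∈{5}] r3c3 is down to just 5. So r3c3=5.
Step 20. [r6c5∈{4}] r6c5 is down to just 4. So r6c5=4.
Step 21. [r4c3∈{1}] only 1 remains possible at r4c3 ⇒ r4c3=1.

Answer: 3 1 4 6 5 2 / 6 5 2 4 1 3 / 2 3 5 1 6 4 / 4 6 1 2 3 5 / 1 4 3 5 2 6 / 5 2 6 3 4 1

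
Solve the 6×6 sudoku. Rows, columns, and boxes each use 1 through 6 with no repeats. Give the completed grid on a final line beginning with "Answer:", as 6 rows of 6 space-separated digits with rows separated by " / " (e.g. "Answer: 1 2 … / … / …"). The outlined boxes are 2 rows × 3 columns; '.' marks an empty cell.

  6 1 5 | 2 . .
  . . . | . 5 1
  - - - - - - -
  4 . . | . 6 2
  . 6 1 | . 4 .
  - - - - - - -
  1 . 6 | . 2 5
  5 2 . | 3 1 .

Step 1. [r2c3∈{2,3,4}] across col 3, 2 lands solely at r2c3 ⇒ r2c3=2.
Step 2. [r1c6∈{3,4}] across row 1, 4 lands solely at r1c6. So r1c6=4.
Step 3. [r5c2∈{3,4}] across row 5, 3 lands solely at r5c2 ⇒ r5c2=3.
Step 4. [r4c6∈{3}] r4c6 is down to just 3 ⇒ r4c6=3.
Step 5. [r4c4∈{5}] r4c4 is down to just 5 ⇒ r4c4=5.
Step 6. [r2c1∈{3}] only 3 remains possible at r2c1, so r2c1=3.
Step 7. [r3c2∈{5}] only 5 remains possible at r3c2, so r3c2=5.
Step 8. [r3c3∈{3}] r3c3's peers cover all but 3 ⇒ r3c3=3.
Step 9. [r1c5∈{3}] nothing but 3 survives at r1c5. So r1c5=3.
Step 10. [r3c4∈{1}] r3c4's peers cover all but 1, so r3c4=1.
Step 11. [r6c6∈{6}] r6c6's peers cover all but 6 ⇒ r6c6=6.
Step 12. [r4c1∈{2}] r4c1 is down to just 2, so r4c1=2.
Step 13. [r6c3∈{4}] nothing but 4 survives at r6c3, so r6c3=4.
Step 14. [r2c2∈{4}] r2c2 is down to just 4. So r2c2=4.
Step 15. [r2c4∈{6}] only 6 remains possible at r2c4 ⇒ r2c4=6.
Step 16. [r5c4∈{4}] only 4 remains possible at r5c4 ⇒ r5c4=4.

Answer: 6 1 5 2 3 4 / 3 4 2 6 5 1 / 4 5 3 1 6 2 / 2 6 1 5 4 3 / 1 3 6 4 2 5 / 5 2 4 3 1 6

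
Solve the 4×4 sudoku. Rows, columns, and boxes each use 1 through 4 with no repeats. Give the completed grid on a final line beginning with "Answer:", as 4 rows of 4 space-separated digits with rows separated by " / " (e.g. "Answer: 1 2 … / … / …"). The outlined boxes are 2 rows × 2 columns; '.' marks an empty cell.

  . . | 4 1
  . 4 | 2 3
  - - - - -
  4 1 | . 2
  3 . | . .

Step 1. [r1c1∈{2}] nothing but 2 survives at r1c1 ⇒ r1c1=2.
Step 2. [r4c3∈{1}] r4c3's peers cover all but 1. So r4c3=1.
Step 3. [r4c4∈{4}] r4c4 has the single candidate 4, so r4c4=4.
Step 4. [r1c2∈{3}] r1c2 has the single candidate 3 ⇒ r1c2=3.
Step 5. [r2c1∈{1}] r2c1 is down to just 1 ⇒ r2c1=1.
Step 6. [r4c2∈{2}] r4c2's peers cover all but 2. So r4c2=2.
Step 7. [r3c3∈{3}] r3c3's peers cover all but 3 ⇒ r3c3=3.

Answer: 2 3 4 1 / 1 4 2 3 / 4 1 3 2 / 3 2 1 4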